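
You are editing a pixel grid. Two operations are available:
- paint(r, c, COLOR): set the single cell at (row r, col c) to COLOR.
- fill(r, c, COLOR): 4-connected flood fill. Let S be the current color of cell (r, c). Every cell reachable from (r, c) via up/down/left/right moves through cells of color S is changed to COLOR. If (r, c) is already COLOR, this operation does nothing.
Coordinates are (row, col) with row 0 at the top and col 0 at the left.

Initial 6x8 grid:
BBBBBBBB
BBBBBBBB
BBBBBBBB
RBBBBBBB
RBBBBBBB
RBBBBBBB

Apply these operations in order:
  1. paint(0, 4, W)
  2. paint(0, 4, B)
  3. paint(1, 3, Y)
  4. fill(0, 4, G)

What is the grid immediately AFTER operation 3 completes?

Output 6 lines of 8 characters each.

Answer: BBBBBBBB
BBBYBBBB
BBBBBBBB
RBBBBBBB
RBBBBBBB
RBBBBBBB

Derivation:
After op 1 paint(0,4,W):
BBBBWBBB
BBBBBBBB
BBBBBBBB
RBBBBBBB
RBBBBBBB
RBBBBBBB
After op 2 paint(0,4,B):
BBBBBBBB
BBBBBBBB
BBBBBBBB
RBBBBBBB
RBBBBBBB
RBBBBBBB
After op 3 paint(1,3,Y):
BBBBBBBB
BBBYBBBB
BBBBBBBB
RBBBBBBB
RBBBBBBB
RBBBBBBB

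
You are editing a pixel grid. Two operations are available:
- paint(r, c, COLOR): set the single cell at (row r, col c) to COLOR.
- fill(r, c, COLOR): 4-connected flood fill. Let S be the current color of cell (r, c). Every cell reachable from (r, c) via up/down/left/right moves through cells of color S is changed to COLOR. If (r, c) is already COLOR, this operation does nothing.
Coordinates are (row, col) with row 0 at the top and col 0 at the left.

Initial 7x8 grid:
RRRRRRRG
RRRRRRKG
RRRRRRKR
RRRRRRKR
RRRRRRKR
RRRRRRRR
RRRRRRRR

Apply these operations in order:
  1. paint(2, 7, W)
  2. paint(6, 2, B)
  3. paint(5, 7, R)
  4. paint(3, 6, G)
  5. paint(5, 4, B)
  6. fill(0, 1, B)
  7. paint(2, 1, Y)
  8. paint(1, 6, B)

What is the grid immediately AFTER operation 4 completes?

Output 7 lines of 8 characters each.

Answer: RRRRRRRG
RRRRRRKG
RRRRRRKW
RRRRRRGR
RRRRRRKR
RRRRRRRR
RRBRRRRR

Derivation:
After op 1 paint(2,7,W):
RRRRRRRG
RRRRRRKG
RRRRRRKW
RRRRRRKR
RRRRRRKR
RRRRRRRR
RRRRRRRR
After op 2 paint(6,2,B):
RRRRRRRG
RRRRRRKG
RRRRRRKW
RRRRRRKR
RRRRRRKR
RRRRRRRR
RRBRRRRR
After op 3 paint(5,7,R):
RRRRRRRG
RRRRRRKG
RRRRRRKW
RRRRRRKR
RRRRRRKR
RRRRRRRR
RRBRRRRR
After op 4 paint(3,6,G):
RRRRRRRG
RRRRRRKG
RRRRRRKW
RRRRRRGR
RRRRRRKR
RRRRRRRR
RRBRRRRR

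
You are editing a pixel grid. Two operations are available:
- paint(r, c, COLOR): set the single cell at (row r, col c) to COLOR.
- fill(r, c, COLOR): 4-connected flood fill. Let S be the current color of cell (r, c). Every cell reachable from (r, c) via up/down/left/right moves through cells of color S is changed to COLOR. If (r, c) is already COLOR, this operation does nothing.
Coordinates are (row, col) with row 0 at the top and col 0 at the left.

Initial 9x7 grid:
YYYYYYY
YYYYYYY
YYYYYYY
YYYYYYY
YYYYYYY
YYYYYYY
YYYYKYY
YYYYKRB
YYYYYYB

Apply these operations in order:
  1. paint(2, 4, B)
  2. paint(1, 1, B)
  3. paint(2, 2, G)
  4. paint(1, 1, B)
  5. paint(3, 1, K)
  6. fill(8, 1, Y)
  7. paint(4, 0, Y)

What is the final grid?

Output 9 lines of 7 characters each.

Answer: YYYYYYY
YBYYYYY
YYGYBYY
YKYYYYY
YYYYYYY
YYYYYYY
YYYYKYY
YYYYKRB
YYYYYYB

Derivation:
After op 1 paint(2,4,B):
YYYYYYY
YYYYYYY
YYYYBYY
YYYYYYY
YYYYYYY
YYYYYYY
YYYYKYY
YYYYKRB
YYYYYYB
After op 2 paint(1,1,B):
YYYYYYY
YBYYYYY
YYYYBYY
YYYYYYY
YYYYYYY
YYYYYYY
YYYYKYY
YYYYKRB
YYYYYYB
After op 3 paint(2,2,G):
YYYYYYY
YBYYYYY
YYGYBYY
YYYYYYY
YYYYYYY
YYYYYYY
YYYYKYY
YYYYKRB
YYYYYYB
After op 4 paint(1,1,B):
YYYYYYY
YBYYYYY
YYGYBYY
YYYYYYY
YYYYYYY
YYYYYYY
YYYYKYY
YYYYKRB
YYYYYYB
After op 5 paint(3,1,K):
YYYYYYY
YBYYYYY
YYGYBYY
YKYYYYY
YYYYYYY
YYYYYYY
YYYYKYY
YYYYKRB
YYYYYYB
After op 6 fill(8,1,Y) [0 cells changed]:
YYYYYYY
YBYYYYY
YYGYBYY
YKYYYYY
YYYYYYY
YYYYYYY
YYYYKYY
YYYYKRB
YYYYYYB
After op 7 paint(4,0,Y):
YYYYYYY
YBYYYYY
YYGYBYY
YKYYYYY
YYYYYYY
YYYYYYY
YYYYKYY
YYYYKRB
YYYYYYB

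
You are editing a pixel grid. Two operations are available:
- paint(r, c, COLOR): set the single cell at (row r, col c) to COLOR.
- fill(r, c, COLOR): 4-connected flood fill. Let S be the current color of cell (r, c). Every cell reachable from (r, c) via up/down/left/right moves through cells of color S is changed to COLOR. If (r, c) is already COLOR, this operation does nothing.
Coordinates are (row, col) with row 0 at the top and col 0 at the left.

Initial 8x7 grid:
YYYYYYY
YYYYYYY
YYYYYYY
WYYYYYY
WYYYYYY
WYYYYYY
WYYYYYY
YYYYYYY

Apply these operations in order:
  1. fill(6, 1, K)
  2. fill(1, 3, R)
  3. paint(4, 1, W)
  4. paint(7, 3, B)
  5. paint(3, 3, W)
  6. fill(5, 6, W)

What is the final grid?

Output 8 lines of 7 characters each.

After op 1 fill(6,1,K) [52 cells changed]:
KKKKKKK
KKKKKKK
KKKKKKK
WKKKKKK
WKKKKKK
WKKKKKK
WKKKKKK
KKKKKKK
After op 2 fill(1,3,R) [52 cells changed]:
RRRRRRR
RRRRRRR
RRRRRRR
WRRRRRR
WRRRRRR
WRRRRRR
WRRRRRR
RRRRRRR
After op 3 paint(4,1,W):
RRRRRRR
RRRRRRR
RRRRRRR
WRRRRRR
WWRRRRR
WRRRRRR
WRRRRRR
RRRRRRR
After op 4 paint(7,3,B):
RRRRRRR
RRRRRRR
RRRRRRR
WRRRRRR
WWRRRRR
WRRRRRR
WRRRRRR
RRRBRRR
After op 5 paint(3,3,W):
RRRRRRR
RRRRRRR
RRRRRRR
WRRWRRR
WWRRRRR
WRRRRRR
WRRRRRR
RRRBRRR
After op 6 fill(5,6,W) [49 cells changed]:
WWWWWWW
WWWWWWW
WWWWWWW
WWWWWWW
WWWWWWW
WWWWWWW
WWWWWWW
WWWBWWW

Answer: WWWWWWW
WWWWWWW
WWWWWWW
WWWWWWW
WWWWWWW
WWWWWWW
WWWWWWW
WWWBWWW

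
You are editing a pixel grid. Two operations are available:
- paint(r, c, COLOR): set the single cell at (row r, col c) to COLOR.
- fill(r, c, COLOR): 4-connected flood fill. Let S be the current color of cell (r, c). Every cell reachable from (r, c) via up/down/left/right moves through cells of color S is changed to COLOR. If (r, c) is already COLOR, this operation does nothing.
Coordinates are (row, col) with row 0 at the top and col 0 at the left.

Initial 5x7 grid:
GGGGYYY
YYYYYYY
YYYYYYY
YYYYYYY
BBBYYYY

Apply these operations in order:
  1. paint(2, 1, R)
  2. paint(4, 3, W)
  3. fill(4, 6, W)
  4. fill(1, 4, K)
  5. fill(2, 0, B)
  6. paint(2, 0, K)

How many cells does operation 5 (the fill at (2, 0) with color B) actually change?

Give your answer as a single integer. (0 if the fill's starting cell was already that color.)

After op 1 paint(2,1,R):
GGGGYYY
YYYYYYY
YRYYYYY
YYYYYYY
BBBYYYY
After op 2 paint(4,3,W):
GGGGYYY
YYYYYYY
YRYYYYY
YYYYYYY
BBBWYYY
After op 3 fill(4,6,W) [26 cells changed]:
GGGGWWW
WWWWWWW
WRWWWWW
WWWWWWW
BBBWWWW
After op 4 fill(1,4,K) [27 cells changed]:
GGGGKKK
KKKKKKK
KRKKKKK
KKKKKKK
BBBKKKK
After op 5 fill(2,0,B) [27 cells changed]:
GGGGBBB
BBBBBBB
BRBBBBB
BBBBBBB
BBBBBBB

Answer: 27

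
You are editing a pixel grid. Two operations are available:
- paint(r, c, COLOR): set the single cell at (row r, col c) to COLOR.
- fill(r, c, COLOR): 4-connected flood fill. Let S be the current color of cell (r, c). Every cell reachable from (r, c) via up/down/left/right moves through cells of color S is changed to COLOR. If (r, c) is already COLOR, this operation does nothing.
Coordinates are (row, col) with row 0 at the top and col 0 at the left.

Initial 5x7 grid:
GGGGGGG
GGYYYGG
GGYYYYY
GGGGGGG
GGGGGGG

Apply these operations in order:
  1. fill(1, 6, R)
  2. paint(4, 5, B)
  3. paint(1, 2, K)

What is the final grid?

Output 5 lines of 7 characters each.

After op 1 fill(1,6,R) [27 cells changed]:
RRRRRRR
RRYYYRR
RRYYYYY
RRRRRRR
RRRRRRR
After op 2 paint(4,5,B):
RRRRRRR
RRYYYRR
RRYYYYY
RRRRRRR
RRRRRBR
After op 3 paint(1,2,K):
RRRRRRR
RRKYYRR
RRYYYYY
RRRRRRR
RRRRRBR

Answer: RRRRRRR
RRKYYRR
RRYYYYY
RRRRRRR
RRRRRBR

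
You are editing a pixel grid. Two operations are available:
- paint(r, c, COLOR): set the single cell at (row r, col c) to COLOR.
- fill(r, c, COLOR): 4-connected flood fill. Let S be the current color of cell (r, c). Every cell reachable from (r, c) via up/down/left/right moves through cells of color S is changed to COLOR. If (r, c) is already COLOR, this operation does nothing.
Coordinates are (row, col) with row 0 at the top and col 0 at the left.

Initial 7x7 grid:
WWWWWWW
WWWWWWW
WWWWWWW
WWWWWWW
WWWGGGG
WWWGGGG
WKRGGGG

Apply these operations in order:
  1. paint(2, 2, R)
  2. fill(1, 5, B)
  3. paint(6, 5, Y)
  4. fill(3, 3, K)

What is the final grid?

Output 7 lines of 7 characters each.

After op 1 paint(2,2,R):
WWWWWWW
WWWWWWW
WWRWWWW
WWWWWWW
WWWGGGG
WWWGGGG
WKRGGGG
After op 2 fill(1,5,B) [34 cells changed]:
BBBBBBB
BBBBBBB
BBRBBBB
BBBBBBB
BBBGGGG
BBBGGGG
BKRGGGG
After op 3 paint(6,5,Y):
BBBBBBB
BBBBBBB
BBRBBBB
BBBBBBB
BBBGGGG
BBBGGGG
BKRGGYG
After op 4 fill(3,3,K) [34 cells changed]:
KKKKKKK
KKKKKKK
KKRKKKK
KKKKKKK
KKKGGGG
KKKGGGG
KKRGGYG

Answer: KKKKKKK
KKKKKKK
KKRKKKK
KKKKKKK
KKKGGGG
KKKGGGG
KKRGGYG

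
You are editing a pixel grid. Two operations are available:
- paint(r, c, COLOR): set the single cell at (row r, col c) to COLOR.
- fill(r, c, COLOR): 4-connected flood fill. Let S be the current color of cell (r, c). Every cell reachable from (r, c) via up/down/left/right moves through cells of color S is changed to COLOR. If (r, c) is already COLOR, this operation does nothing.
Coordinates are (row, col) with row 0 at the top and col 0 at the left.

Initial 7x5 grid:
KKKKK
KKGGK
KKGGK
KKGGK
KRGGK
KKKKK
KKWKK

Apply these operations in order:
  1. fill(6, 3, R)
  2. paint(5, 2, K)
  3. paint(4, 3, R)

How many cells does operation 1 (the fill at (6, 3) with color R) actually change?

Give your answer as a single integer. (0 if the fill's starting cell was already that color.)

Answer: 25

Derivation:
After op 1 fill(6,3,R) [25 cells changed]:
RRRRR
RRGGR
RRGGR
RRGGR
RRGGR
RRRRR
RRWRR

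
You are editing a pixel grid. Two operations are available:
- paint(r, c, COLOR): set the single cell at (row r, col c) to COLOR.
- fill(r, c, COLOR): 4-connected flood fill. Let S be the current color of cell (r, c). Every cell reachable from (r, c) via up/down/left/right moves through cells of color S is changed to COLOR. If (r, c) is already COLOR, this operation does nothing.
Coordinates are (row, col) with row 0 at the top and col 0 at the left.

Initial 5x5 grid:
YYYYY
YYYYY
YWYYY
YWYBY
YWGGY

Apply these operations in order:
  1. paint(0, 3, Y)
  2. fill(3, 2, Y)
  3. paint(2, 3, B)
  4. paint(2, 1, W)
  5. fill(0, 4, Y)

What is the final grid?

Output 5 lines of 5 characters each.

Answer: YYYYY
YYYYY
YWYBY
YWYBY
YWGGY

Derivation:
After op 1 paint(0,3,Y):
YYYYY
YYYYY
YWYYY
YWYBY
YWGGY
After op 2 fill(3,2,Y) [0 cells changed]:
YYYYY
YYYYY
YWYYY
YWYBY
YWGGY
After op 3 paint(2,3,B):
YYYYY
YYYYY
YWYBY
YWYBY
YWGGY
After op 4 paint(2,1,W):
YYYYY
YYYYY
YWYBY
YWYBY
YWGGY
After op 5 fill(0,4,Y) [0 cells changed]:
YYYYY
YYYYY
YWYBY
YWYBY
YWGGY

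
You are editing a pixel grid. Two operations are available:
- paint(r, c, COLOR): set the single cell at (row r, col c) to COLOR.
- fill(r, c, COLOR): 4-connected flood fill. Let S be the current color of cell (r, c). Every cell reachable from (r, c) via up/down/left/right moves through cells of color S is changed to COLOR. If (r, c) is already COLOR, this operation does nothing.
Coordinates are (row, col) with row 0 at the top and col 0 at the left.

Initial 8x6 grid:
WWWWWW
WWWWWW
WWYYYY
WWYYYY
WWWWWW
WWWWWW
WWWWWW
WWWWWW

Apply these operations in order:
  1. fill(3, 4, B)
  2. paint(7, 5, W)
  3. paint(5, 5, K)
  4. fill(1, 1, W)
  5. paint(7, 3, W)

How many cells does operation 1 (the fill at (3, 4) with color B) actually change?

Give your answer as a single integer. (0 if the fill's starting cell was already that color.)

After op 1 fill(3,4,B) [8 cells changed]:
WWWWWW
WWWWWW
WWBBBB
WWBBBB
WWWWWW
WWWWWW
WWWWWW
WWWWWW

Answer: 8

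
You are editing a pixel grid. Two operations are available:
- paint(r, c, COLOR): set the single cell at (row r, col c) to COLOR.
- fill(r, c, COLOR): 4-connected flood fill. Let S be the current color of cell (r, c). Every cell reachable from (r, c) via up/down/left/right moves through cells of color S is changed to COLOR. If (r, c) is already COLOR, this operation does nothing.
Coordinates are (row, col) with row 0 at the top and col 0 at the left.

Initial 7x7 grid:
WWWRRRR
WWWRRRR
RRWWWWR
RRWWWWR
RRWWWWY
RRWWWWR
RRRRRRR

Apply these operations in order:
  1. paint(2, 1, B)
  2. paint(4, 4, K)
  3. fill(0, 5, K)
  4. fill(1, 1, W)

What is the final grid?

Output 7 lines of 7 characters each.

Answer: WWWKKKK
WWWKKKK
RBWWWWK
RRWWWWK
RRWWKWY
RRWWWWR
RRRRRRR

Derivation:
After op 1 paint(2,1,B):
WWWRRRR
WWWRRRR
RBWWWWR
RRWWWWR
RRWWWWY
RRWWWWR
RRRRRRR
After op 2 paint(4,4,K):
WWWRRRR
WWWRRRR
RBWWWWR
RRWWWWR
RRWWKWY
RRWWWWR
RRRRRRR
After op 3 fill(0,5,K) [10 cells changed]:
WWWKKKK
WWWKKKK
RBWWWWK
RRWWWWK
RRWWKWY
RRWWWWR
RRRRRRR
After op 4 fill(1,1,W) [0 cells changed]:
WWWKKKK
WWWKKKK
RBWWWWK
RRWWWWK
RRWWKWY
RRWWWWR
RRRRRRR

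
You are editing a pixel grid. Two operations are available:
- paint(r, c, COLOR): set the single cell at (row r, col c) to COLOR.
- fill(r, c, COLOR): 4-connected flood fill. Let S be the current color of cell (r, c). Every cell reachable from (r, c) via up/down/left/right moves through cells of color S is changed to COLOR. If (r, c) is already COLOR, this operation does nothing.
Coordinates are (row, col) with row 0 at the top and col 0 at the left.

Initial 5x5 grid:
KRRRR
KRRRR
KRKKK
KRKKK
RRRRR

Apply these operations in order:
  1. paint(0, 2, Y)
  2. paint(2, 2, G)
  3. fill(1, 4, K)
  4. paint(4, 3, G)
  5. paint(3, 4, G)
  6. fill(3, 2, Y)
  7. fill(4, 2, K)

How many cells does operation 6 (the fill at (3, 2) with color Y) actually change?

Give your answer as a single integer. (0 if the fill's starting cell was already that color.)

Answer: 20

Derivation:
After op 1 paint(0,2,Y):
KRYRR
KRRRR
KRKKK
KRKKK
RRRRR
After op 2 paint(2,2,G):
KRYRR
KRRRR
KRGKK
KRKKK
RRRRR
After op 3 fill(1,4,K) [14 cells changed]:
KKYKK
KKKKK
KKGKK
KKKKK
KKKKK
After op 4 paint(4,3,G):
KKYKK
KKKKK
KKGKK
KKKKK
KKKGK
After op 5 paint(3,4,G):
KKYKK
KKKKK
KKGKK
KKKKG
KKKGK
After op 6 fill(3,2,Y) [20 cells changed]:
YYYYY
YYYYY
YYGYY
YYYYG
YYYGK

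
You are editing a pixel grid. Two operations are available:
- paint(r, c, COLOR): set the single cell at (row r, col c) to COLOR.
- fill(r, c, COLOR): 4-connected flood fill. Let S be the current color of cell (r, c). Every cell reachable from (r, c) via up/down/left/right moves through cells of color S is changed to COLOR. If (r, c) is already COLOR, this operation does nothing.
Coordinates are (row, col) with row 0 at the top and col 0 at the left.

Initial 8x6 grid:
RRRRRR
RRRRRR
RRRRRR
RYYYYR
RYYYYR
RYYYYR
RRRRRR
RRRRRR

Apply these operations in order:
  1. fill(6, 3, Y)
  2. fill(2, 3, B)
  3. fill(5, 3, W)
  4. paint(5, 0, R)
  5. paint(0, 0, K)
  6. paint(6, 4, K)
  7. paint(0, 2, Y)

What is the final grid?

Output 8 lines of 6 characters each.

Answer: KWYWWW
WWWWWW
WWWWWW
WWWWWW
WWWWWW
RWWWWW
WWWWKW
WWWWWW

Derivation:
After op 1 fill(6,3,Y) [36 cells changed]:
YYYYYY
YYYYYY
YYYYYY
YYYYYY
YYYYYY
YYYYYY
YYYYYY
YYYYYY
After op 2 fill(2,3,B) [48 cells changed]:
BBBBBB
BBBBBB
BBBBBB
BBBBBB
BBBBBB
BBBBBB
BBBBBB
BBBBBB
After op 3 fill(5,3,W) [48 cells changed]:
WWWWWW
WWWWWW
WWWWWW
WWWWWW
WWWWWW
WWWWWW
WWWWWW
WWWWWW
After op 4 paint(5,0,R):
WWWWWW
WWWWWW
WWWWWW
WWWWWW
WWWWWW
RWWWWW
WWWWWW
WWWWWW
After op 5 paint(0,0,K):
KWWWWW
WWWWWW
WWWWWW
WWWWWW
WWWWWW
RWWWWW
WWWWWW
WWWWWW
After op 6 paint(6,4,K):
KWWWWW
WWWWWW
WWWWWW
WWWWWW
WWWWWW
RWWWWW
WWWWKW
WWWWWW
After op 7 paint(0,2,Y):
KWYWWW
WWWWWW
WWWWWW
WWWWWW
WWWWWW
RWWWWW
WWWWKW
WWWWWW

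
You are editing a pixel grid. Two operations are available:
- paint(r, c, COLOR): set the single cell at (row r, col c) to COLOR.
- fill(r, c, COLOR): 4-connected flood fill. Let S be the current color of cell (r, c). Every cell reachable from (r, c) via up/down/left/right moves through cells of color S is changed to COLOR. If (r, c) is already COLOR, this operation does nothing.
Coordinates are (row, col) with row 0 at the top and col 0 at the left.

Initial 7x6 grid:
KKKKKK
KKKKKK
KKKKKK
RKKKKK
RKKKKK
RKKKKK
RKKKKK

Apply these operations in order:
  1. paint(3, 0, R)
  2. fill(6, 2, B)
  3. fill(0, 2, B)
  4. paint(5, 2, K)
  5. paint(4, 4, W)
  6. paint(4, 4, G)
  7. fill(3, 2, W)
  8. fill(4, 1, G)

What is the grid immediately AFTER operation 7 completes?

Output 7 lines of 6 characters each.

Answer: WWWWWW
WWWWWW
WWWWWW
RWWWWW
RWWWGW
RWKWWW
RWWWWW

Derivation:
After op 1 paint(3,0,R):
KKKKKK
KKKKKK
KKKKKK
RKKKKK
RKKKKK
RKKKKK
RKKKKK
After op 2 fill(6,2,B) [38 cells changed]:
BBBBBB
BBBBBB
BBBBBB
RBBBBB
RBBBBB
RBBBBB
RBBBBB
After op 3 fill(0,2,B) [0 cells changed]:
BBBBBB
BBBBBB
BBBBBB
RBBBBB
RBBBBB
RBBBBB
RBBBBB
After op 4 paint(5,2,K):
BBBBBB
BBBBBB
BBBBBB
RBBBBB
RBBBBB
RBKBBB
RBBBBB
After op 5 paint(4,4,W):
BBBBBB
BBBBBB
BBBBBB
RBBBBB
RBBBWB
RBKBBB
RBBBBB
After op 6 paint(4,4,G):
BBBBBB
BBBBBB
BBBBBB
RBBBBB
RBBBGB
RBKBBB
RBBBBB
After op 7 fill(3,2,W) [36 cells changed]:
WWWWWW
WWWWWW
WWWWWW
RWWWWW
RWWWGW
RWKWWW
RWWWWW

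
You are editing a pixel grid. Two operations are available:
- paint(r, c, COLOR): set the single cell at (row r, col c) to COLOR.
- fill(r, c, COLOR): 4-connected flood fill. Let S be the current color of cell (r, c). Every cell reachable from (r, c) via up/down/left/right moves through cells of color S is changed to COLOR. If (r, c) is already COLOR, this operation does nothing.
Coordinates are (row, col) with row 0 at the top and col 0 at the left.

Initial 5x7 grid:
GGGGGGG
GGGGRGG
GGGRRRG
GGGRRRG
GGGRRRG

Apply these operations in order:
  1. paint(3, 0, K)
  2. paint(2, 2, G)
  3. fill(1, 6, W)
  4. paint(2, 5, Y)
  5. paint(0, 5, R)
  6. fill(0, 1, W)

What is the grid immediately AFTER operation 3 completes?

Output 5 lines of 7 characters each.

Answer: WWWWWWW
WWWWRWW
WWWRRRW
KWWRRRW
WWWRRRW

Derivation:
After op 1 paint(3,0,K):
GGGGGGG
GGGGRGG
GGGRRRG
KGGRRRG
GGGRRRG
After op 2 paint(2,2,G):
GGGGGGG
GGGGRGG
GGGRRRG
KGGRRRG
GGGRRRG
After op 3 fill(1,6,W) [24 cells changed]:
WWWWWWW
WWWWRWW
WWWRRRW
KWWRRRW
WWWRRRW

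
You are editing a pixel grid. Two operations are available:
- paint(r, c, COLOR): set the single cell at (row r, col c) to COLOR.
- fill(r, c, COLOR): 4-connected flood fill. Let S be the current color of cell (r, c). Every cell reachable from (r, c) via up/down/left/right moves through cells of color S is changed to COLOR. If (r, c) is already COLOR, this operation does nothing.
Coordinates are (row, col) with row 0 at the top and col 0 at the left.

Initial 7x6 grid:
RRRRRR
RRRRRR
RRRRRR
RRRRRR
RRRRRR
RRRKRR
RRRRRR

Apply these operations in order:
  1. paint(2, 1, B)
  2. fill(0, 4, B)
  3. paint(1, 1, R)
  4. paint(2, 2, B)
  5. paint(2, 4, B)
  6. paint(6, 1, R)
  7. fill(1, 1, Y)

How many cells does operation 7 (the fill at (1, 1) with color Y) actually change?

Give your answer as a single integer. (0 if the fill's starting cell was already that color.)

Answer: 1

Derivation:
After op 1 paint(2,1,B):
RRRRRR
RRRRRR
RBRRRR
RRRRRR
RRRRRR
RRRKRR
RRRRRR
After op 2 fill(0,4,B) [40 cells changed]:
BBBBBB
BBBBBB
BBBBBB
BBBBBB
BBBBBB
BBBKBB
BBBBBB
After op 3 paint(1,1,R):
BBBBBB
BRBBBB
BBBBBB
BBBBBB
BBBBBB
BBBKBB
BBBBBB
After op 4 paint(2,2,B):
BBBBBB
BRBBBB
BBBBBB
BBBBBB
BBBBBB
BBBKBB
BBBBBB
After op 5 paint(2,4,B):
BBBBBB
BRBBBB
BBBBBB
BBBBBB
BBBBBB
BBBKBB
BBBBBB
After op 6 paint(6,1,R):
BBBBBB
BRBBBB
BBBBBB
BBBBBB
BBBBBB
BBBKBB
BRBBBB
After op 7 fill(1,1,Y) [1 cells changed]:
BBBBBB
BYBBBB
BBBBBB
BBBBBB
BBBBBB
BBBKBB
BRBBBB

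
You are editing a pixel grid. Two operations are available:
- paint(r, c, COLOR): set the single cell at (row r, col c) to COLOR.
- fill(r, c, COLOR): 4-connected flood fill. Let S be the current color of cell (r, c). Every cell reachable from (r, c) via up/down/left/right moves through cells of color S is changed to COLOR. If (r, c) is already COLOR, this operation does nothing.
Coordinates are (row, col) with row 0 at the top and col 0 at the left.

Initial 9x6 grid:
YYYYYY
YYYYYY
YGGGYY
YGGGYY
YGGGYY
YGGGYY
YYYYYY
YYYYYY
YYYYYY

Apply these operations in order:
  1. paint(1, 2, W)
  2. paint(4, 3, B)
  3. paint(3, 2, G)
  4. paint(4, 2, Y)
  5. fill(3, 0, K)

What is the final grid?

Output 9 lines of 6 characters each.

After op 1 paint(1,2,W):
YYYYYY
YYWYYY
YGGGYY
YGGGYY
YGGGYY
YGGGYY
YYYYYY
YYYYYY
YYYYYY
After op 2 paint(4,3,B):
YYYYYY
YYWYYY
YGGGYY
YGGGYY
YGGBYY
YGGGYY
YYYYYY
YYYYYY
YYYYYY
After op 3 paint(3,2,G):
YYYYYY
YYWYYY
YGGGYY
YGGGYY
YGGBYY
YGGGYY
YYYYYY
YYYYYY
YYYYYY
After op 4 paint(4,2,Y):
YYYYYY
YYWYYY
YGGGYY
YGGGYY
YGYBYY
YGGGYY
YYYYYY
YYYYYY
YYYYYY
After op 5 fill(3,0,K) [41 cells changed]:
KKKKKK
KKWKKK
KGGGKK
KGGGKK
KGYBKK
KGGGKK
KKKKKK
KKKKKK
KKKKKK

Answer: KKKKKK
KKWKKK
KGGGKK
KGGGKK
KGYBKK
KGGGKK
KKKKKK
KKKKKK
KKKKKK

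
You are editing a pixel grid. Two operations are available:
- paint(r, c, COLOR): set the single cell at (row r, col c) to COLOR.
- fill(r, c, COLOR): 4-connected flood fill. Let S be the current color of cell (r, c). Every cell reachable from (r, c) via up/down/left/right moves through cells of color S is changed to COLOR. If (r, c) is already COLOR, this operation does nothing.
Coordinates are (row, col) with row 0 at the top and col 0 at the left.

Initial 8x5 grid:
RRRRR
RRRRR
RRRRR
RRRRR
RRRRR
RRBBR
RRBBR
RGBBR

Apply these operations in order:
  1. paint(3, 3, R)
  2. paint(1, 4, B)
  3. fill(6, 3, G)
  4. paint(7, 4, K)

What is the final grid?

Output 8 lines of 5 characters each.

After op 1 paint(3,3,R):
RRRRR
RRRRR
RRRRR
RRRRR
RRRRR
RRBBR
RRBBR
RGBBR
After op 2 paint(1,4,B):
RRRRR
RRRRB
RRRRR
RRRRR
RRRRR
RRBBR
RRBBR
RGBBR
After op 3 fill(6,3,G) [6 cells changed]:
RRRRR
RRRRB
RRRRR
RRRRR
RRRRR
RRGGR
RRGGR
RGGGR
After op 4 paint(7,4,K):
RRRRR
RRRRB
RRRRR
RRRRR
RRRRR
RRGGR
RRGGR
RGGGK

Answer: RRRRR
RRRRB
RRRRR
RRRRR
RRRRR
RRGGR
RRGGR
RGGGK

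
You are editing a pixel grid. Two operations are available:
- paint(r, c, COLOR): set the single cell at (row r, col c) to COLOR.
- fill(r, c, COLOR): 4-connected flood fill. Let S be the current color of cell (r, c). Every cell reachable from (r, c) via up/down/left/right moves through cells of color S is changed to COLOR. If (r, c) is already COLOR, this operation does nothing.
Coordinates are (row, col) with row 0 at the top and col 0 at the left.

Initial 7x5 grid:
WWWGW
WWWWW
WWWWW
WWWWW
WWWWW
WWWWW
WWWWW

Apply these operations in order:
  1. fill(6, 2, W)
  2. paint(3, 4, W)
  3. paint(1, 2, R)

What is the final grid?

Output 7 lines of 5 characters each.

After op 1 fill(6,2,W) [0 cells changed]:
WWWGW
WWWWW
WWWWW
WWWWW
WWWWW
WWWWW
WWWWW
After op 2 paint(3,4,W):
WWWGW
WWWWW
WWWWW
WWWWW
WWWWW
WWWWW
WWWWW
After op 3 paint(1,2,R):
WWWGW
WWRWW
WWWWW
WWWWW
WWWWW
WWWWW
WWWWW

Answer: WWWGW
WWRWW
WWWWW
WWWWW
WWWWW
WWWWW
WWWWW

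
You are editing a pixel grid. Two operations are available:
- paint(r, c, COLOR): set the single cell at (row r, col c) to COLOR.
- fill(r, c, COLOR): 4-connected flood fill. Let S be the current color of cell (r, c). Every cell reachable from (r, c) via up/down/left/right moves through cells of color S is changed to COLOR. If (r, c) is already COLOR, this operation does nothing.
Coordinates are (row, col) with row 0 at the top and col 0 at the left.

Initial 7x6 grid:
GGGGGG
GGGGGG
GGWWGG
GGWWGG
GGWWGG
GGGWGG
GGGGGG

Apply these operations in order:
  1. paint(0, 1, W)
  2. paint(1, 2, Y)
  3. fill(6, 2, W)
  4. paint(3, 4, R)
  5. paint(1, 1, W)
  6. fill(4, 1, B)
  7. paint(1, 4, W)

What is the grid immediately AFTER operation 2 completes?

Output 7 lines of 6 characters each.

Answer: GWGGGG
GGYGGG
GGWWGG
GGWWGG
GGWWGG
GGGWGG
GGGGGG

Derivation:
After op 1 paint(0,1,W):
GWGGGG
GGGGGG
GGWWGG
GGWWGG
GGWWGG
GGGWGG
GGGGGG
After op 2 paint(1,2,Y):
GWGGGG
GGYGGG
GGWWGG
GGWWGG
GGWWGG
GGGWGG
GGGGGG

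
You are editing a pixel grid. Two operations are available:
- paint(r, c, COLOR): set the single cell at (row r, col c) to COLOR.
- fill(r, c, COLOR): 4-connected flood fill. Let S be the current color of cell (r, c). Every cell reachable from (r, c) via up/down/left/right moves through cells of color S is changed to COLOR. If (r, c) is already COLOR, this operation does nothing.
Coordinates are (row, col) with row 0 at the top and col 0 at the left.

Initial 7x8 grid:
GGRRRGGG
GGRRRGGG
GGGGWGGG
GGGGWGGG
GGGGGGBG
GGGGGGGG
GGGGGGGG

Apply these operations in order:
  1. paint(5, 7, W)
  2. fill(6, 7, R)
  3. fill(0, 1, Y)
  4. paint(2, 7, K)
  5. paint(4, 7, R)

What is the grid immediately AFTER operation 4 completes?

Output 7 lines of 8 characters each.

Answer: YYYYYYYY
YYYYYYYY
YYYYWYYK
YYYYWYYY
YYYYYYBY
YYYYYYYW
YYYYYYYY

Derivation:
After op 1 paint(5,7,W):
GGRRRGGG
GGRRRGGG
GGGGWGGG
GGGGWGGG
GGGGGGBG
GGGGGGGW
GGGGGGGG
After op 2 fill(6,7,R) [46 cells changed]:
RRRRRRRR
RRRRRRRR
RRRRWRRR
RRRRWRRR
RRRRRRBR
RRRRRRRW
RRRRRRRR
After op 3 fill(0,1,Y) [52 cells changed]:
YYYYYYYY
YYYYYYYY
YYYYWYYY
YYYYWYYY
YYYYYYBY
YYYYYYYW
YYYYYYYY
After op 4 paint(2,7,K):
YYYYYYYY
YYYYYYYY
YYYYWYYK
YYYYWYYY
YYYYYYBY
YYYYYYYW
YYYYYYYY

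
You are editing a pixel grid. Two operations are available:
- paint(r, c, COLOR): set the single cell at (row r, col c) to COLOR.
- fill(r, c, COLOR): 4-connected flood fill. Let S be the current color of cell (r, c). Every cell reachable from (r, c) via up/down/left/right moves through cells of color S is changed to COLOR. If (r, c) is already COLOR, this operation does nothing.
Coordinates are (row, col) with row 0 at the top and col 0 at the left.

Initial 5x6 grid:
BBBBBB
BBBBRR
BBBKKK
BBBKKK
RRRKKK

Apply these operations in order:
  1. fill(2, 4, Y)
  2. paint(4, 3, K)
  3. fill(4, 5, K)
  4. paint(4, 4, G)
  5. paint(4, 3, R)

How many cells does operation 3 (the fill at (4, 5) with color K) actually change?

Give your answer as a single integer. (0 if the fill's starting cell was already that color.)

Answer: 8

Derivation:
After op 1 fill(2,4,Y) [9 cells changed]:
BBBBBB
BBBBRR
BBBYYY
BBBYYY
RRRYYY
After op 2 paint(4,3,K):
BBBBBB
BBBBRR
BBBYYY
BBBYYY
RRRKYY
After op 3 fill(4,5,K) [8 cells changed]:
BBBBBB
BBBBRR
BBBKKK
BBBKKK
RRRKKK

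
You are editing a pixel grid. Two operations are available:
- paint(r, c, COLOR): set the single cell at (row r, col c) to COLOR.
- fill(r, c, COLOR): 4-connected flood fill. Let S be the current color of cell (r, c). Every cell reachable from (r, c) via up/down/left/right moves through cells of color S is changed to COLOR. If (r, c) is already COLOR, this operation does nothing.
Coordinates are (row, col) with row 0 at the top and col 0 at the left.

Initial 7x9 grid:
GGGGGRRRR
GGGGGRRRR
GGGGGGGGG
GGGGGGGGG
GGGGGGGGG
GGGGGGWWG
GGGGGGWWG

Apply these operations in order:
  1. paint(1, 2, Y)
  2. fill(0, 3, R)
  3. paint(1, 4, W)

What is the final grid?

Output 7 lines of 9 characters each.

Answer: RRRRRRRRR
RRYRWRRRR
RRRRRRRRR
RRRRRRRRR
RRRRRRRRR
RRRRRRWWR
RRRRRRWWR

Derivation:
After op 1 paint(1,2,Y):
GGGGGRRRR
GGYGGRRRR
GGGGGGGGG
GGGGGGGGG
GGGGGGGGG
GGGGGGWWG
GGGGGGWWG
After op 2 fill(0,3,R) [50 cells changed]:
RRRRRRRRR
RRYRRRRRR
RRRRRRRRR
RRRRRRRRR
RRRRRRRRR
RRRRRRWWR
RRRRRRWWR
After op 3 paint(1,4,W):
RRRRRRRRR
RRYRWRRRR
RRRRRRRRR
RRRRRRRRR
RRRRRRRRR
RRRRRRWWR
RRRRRRWWR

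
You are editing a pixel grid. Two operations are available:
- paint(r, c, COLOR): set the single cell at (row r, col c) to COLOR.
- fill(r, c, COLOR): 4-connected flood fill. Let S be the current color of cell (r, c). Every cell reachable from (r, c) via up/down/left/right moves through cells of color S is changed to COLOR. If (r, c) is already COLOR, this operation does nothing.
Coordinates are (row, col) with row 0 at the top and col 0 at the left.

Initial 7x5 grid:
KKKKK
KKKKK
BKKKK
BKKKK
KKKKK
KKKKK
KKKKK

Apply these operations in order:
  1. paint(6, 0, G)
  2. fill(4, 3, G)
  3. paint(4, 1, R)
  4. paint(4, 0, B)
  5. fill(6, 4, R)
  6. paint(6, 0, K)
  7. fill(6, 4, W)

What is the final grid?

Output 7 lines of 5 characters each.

Answer: WWWWW
WWWWW
BWWWW
BWWWW
BWWWW
WWWWW
KWWWW

Derivation:
After op 1 paint(6,0,G):
KKKKK
KKKKK
BKKKK
BKKKK
KKKKK
KKKKK
GKKKK
After op 2 fill(4,3,G) [32 cells changed]:
GGGGG
GGGGG
BGGGG
BGGGG
GGGGG
GGGGG
GGGGG
After op 3 paint(4,1,R):
GGGGG
GGGGG
BGGGG
BGGGG
GRGGG
GGGGG
GGGGG
After op 4 paint(4,0,B):
GGGGG
GGGGG
BGGGG
BGGGG
BRGGG
GGGGG
GGGGG
After op 5 fill(6,4,R) [31 cells changed]:
RRRRR
RRRRR
BRRRR
BRRRR
BRRRR
RRRRR
RRRRR
After op 6 paint(6,0,K):
RRRRR
RRRRR
BRRRR
BRRRR
BRRRR
RRRRR
KRRRR
After op 7 fill(6,4,W) [31 cells changed]:
WWWWW
WWWWW
BWWWW
BWWWW
BWWWW
WWWWW
KWWWW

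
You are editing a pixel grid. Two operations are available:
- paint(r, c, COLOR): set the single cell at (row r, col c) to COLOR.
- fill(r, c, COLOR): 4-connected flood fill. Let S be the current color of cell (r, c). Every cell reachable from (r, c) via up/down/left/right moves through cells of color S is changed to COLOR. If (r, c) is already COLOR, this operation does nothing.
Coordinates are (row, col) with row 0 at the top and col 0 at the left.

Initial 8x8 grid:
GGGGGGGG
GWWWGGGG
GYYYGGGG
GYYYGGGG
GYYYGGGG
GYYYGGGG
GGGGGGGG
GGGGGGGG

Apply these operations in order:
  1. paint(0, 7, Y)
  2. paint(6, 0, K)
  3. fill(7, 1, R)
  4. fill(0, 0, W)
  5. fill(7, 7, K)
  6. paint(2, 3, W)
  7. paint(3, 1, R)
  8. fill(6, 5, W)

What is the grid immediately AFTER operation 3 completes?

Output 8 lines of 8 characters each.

After op 1 paint(0,7,Y):
GGGGGGGY
GWWWGGGG
GYYYGGGG
GYYYGGGG
GYYYGGGG
GYYYGGGG
GGGGGGGG
GGGGGGGG
After op 2 paint(6,0,K):
GGGGGGGY
GWWWGGGG
GYYYGGGG
GYYYGGGG
GYYYGGGG
GYYYGGGG
KGGGGGGG
GGGGGGGG
After op 3 fill(7,1,R) [47 cells changed]:
RRRRRRRY
RWWWRRRR
RYYYRRRR
RYYYRRRR
RYYYRRRR
RYYYRRRR
KRRRRRRR
RRRRRRRR

Answer: RRRRRRRY
RWWWRRRR
RYYYRRRR
RYYYRRRR
RYYYRRRR
RYYYRRRR
KRRRRRRR
RRRRRRRR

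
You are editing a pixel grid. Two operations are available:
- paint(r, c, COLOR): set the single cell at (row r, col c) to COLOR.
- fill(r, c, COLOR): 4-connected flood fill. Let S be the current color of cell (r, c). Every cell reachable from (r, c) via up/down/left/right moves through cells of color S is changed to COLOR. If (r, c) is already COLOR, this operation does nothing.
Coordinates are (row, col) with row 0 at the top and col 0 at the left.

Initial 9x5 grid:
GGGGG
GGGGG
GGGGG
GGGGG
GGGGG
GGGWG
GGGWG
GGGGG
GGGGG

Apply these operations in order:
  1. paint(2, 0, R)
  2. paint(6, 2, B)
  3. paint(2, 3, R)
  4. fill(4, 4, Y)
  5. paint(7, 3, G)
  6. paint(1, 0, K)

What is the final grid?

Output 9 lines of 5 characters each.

Answer: YYYYY
KYYYY
RYYRY
YYYYY
YYYYY
YYYWY
YYBWY
YYYGY
YYYYY

Derivation:
After op 1 paint(2,0,R):
GGGGG
GGGGG
RGGGG
GGGGG
GGGGG
GGGWG
GGGWG
GGGGG
GGGGG
After op 2 paint(6,2,B):
GGGGG
GGGGG
RGGGG
GGGGG
GGGGG
GGGWG
GGBWG
GGGGG
GGGGG
After op 3 paint(2,3,R):
GGGGG
GGGGG
RGGRG
GGGGG
GGGGG
GGGWG
GGBWG
GGGGG
GGGGG
After op 4 fill(4,4,Y) [40 cells changed]:
YYYYY
YYYYY
RYYRY
YYYYY
YYYYY
YYYWY
YYBWY
YYYYY
YYYYY
After op 5 paint(7,3,G):
YYYYY
YYYYY
RYYRY
YYYYY
YYYYY
YYYWY
YYBWY
YYYGY
YYYYY
After op 6 paint(1,0,K):
YYYYY
KYYYY
RYYRY
YYYYY
YYYYY
YYYWY
YYBWY
YYYGY
YYYYY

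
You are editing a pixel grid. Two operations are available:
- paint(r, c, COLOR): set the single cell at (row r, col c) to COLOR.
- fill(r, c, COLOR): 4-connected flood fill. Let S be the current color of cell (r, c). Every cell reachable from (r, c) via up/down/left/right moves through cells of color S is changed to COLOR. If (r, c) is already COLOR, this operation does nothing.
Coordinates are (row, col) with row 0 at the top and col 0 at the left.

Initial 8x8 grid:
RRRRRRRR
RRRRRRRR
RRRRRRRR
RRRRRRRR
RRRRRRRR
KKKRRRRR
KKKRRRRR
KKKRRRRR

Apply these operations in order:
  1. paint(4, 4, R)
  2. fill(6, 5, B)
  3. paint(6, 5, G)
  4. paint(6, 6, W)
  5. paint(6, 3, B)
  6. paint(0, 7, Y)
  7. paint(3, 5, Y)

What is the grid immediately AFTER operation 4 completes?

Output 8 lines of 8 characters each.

After op 1 paint(4,4,R):
RRRRRRRR
RRRRRRRR
RRRRRRRR
RRRRRRRR
RRRRRRRR
KKKRRRRR
KKKRRRRR
KKKRRRRR
After op 2 fill(6,5,B) [55 cells changed]:
BBBBBBBB
BBBBBBBB
BBBBBBBB
BBBBBBBB
BBBBBBBB
KKKBBBBB
KKKBBBBB
KKKBBBBB
After op 3 paint(6,5,G):
BBBBBBBB
BBBBBBBB
BBBBBBBB
BBBBBBBB
BBBBBBBB
KKKBBBBB
KKKBBGBB
KKKBBBBB
After op 4 paint(6,6,W):
BBBBBBBB
BBBBBBBB
BBBBBBBB
BBBBBBBB
BBBBBBBB
KKKBBBBB
KKKBBGWB
KKKBBBBB

Answer: BBBBBBBB
BBBBBBBB
BBBBBBBB
BBBBBBBB
BBBBBBBB
KKKBBBBB
KKKBBGWB
KKKBBBBB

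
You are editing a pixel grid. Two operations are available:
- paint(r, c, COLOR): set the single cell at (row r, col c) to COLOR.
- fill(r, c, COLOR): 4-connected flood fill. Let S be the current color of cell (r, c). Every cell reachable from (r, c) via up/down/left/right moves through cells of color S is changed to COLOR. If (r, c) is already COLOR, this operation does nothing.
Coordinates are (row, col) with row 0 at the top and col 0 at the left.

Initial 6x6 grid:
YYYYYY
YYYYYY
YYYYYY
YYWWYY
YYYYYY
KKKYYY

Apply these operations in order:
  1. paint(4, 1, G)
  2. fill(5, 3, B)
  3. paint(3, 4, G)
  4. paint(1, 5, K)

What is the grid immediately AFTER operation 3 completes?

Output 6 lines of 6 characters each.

Answer: BBBBBB
BBBBBB
BBBBBB
BBWWGB
BGBBBB
KKKBBB

Derivation:
After op 1 paint(4,1,G):
YYYYYY
YYYYYY
YYYYYY
YYWWYY
YGYYYY
KKKYYY
After op 2 fill(5,3,B) [30 cells changed]:
BBBBBB
BBBBBB
BBBBBB
BBWWBB
BGBBBB
KKKBBB
After op 3 paint(3,4,G):
BBBBBB
BBBBBB
BBBBBB
BBWWGB
BGBBBB
KKKBBB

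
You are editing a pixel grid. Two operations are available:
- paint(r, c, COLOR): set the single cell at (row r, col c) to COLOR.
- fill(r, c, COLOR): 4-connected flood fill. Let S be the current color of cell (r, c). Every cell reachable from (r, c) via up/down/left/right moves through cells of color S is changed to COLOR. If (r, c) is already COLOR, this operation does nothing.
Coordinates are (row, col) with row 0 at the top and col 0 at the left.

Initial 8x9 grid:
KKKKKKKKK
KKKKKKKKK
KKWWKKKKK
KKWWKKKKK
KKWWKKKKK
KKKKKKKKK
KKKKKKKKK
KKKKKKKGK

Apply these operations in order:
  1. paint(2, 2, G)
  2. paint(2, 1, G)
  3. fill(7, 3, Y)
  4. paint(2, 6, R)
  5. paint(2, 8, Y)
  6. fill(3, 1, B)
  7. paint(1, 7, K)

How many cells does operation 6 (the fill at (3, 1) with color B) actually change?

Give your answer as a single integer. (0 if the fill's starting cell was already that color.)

After op 1 paint(2,2,G):
KKKKKKKKK
KKKKKKKKK
KKGWKKKKK
KKWWKKKKK
KKWWKKKKK
KKKKKKKKK
KKKKKKKKK
KKKKKKKGK
After op 2 paint(2,1,G):
KKKKKKKKK
KKKKKKKKK
KGGWKKKKK
KKWWKKKKK
KKWWKKKKK
KKKKKKKKK
KKKKKKKKK
KKKKKKKGK
After op 3 fill(7,3,Y) [64 cells changed]:
YYYYYYYYY
YYYYYYYYY
YGGWYYYYY
YYWWYYYYY
YYWWYYYYY
YYYYYYYYY
YYYYYYYYY
YYYYYYYGY
After op 4 paint(2,6,R):
YYYYYYYYY
YYYYYYYYY
YGGWYYRYY
YYWWYYYYY
YYWWYYYYY
YYYYYYYYY
YYYYYYYYY
YYYYYYYGY
After op 5 paint(2,8,Y):
YYYYYYYYY
YYYYYYYYY
YGGWYYRYY
YYWWYYYYY
YYWWYYYYY
YYYYYYYYY
YYYYYYYYY
YYYYYYYGY
After op 6 fill(3,1,B) [63 cells changed]:
BBBBBBBBB
BBBBBBBBB
BGGWBBRBB
BBWWBBBBB
BBWWBBBBB
BBBBBBBBB
BBBBBBBBB
BBBBBBBGB

Answer: 63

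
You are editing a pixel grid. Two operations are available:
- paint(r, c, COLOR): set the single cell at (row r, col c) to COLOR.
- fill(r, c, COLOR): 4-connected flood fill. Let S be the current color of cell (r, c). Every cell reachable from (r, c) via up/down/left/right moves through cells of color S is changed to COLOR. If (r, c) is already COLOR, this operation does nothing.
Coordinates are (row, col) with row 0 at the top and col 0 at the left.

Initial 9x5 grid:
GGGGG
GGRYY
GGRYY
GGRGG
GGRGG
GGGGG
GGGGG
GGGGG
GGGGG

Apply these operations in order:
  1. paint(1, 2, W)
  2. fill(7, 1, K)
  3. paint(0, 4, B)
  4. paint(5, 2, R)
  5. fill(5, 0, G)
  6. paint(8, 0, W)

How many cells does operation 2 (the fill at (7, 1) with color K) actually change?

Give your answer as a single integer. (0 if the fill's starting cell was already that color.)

Answer: 37

Derivation:
After op 1 paint(1,2,W):
GGGGG
GGWYY
GGRYY
GGRGG
GGRGG
GGGGG
GGGGG
GGGGG
GGGGG
After op 2 fill(7,1,K) [37 cells changed]:
KKKKK
KKWYY
KKRYY
KKRKK
KKRKK
KKKKK
KKKKK
KKKKK
KKKKK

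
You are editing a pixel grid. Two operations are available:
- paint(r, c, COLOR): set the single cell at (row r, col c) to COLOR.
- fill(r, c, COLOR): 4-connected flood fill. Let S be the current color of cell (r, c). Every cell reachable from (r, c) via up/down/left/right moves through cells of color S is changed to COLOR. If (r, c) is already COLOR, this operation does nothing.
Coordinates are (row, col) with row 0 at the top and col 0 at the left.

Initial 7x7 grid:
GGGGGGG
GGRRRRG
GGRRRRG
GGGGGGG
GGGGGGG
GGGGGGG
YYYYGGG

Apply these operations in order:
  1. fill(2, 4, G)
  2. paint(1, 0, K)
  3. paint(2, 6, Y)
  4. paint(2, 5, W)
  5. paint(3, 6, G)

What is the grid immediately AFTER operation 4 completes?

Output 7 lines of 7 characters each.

Answer: GGGGGGG
KGGGGGG
GGGGGWY
GGGGGGG
GGGGGGG
GGGGGGG
YYYYGGG

Derivation:
After op 1 fill(2,4,G) [8 cells changed]:
GGGGGGG
GGGGGGG
GGGGGGG
GGGGGGG
GGGGGGG
GGGGGGG
YYYYGGG
After op 2 paint(1,0,K):
GGGGGGG
KGGGGGG
GGGGGGG
GGGGGGG
GGGGGGG
GGGGGGG
YYYYGGG
After op 3 paint(2,6,Y):
GGGGGGG
KGGGGGG
GGGGGGY
GGGGGGG
GGGGGGG
GGGGGGG
YYYYGGG
After op 4 paint(2,5,W):
GGGGGGG
KGGGGGG
GGGGGWY
GGGGGGG
GGGGGGG
GGGGGGG
YYYYGGG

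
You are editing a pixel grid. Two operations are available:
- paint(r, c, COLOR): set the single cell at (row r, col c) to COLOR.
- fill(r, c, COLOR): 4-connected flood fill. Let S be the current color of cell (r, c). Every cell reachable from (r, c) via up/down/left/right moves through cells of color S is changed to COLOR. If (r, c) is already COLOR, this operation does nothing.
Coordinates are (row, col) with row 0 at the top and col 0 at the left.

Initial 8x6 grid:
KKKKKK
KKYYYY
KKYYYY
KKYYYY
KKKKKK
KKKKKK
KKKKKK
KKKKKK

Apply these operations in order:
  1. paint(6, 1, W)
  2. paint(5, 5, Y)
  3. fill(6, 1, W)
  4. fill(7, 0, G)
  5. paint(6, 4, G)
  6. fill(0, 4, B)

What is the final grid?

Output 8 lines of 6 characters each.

Answer: BBBBBB
BBYYYY
BBYYYY
BBYYYY
BBBBBB
BBBBBY
BWBBBB
BBBBBB

Derivation:
After op 1 paint(6,1,W):
KKKKKK
KKYYYY
KKYYYY
KKYYYY
KKKKKK
KKKKKK
KWKKKK
KKKKKK
After op 2 paint(5,5,Y):
KKKKKK
KKYYYY
KKYYYY
KKYYYY
KKKKKK
KKKKKY
KWKKKK
KKKKKK
After op 3 fill(6,1,W) [0 cells changed]:
KKKKKK
KKYYYY
KKYYYY
KKYYYY
KKKKKK
KKKKKY
KWKKKK
KKKKKK
After op 4 fill(7,0,G) [34 cells changed]:
GGGGGG
GGYYYY
GGYYYY
GGYYYY
GGGGGG
GGGGGY
GWGGGG
GGGGGG
After op 5 paint(6,4,G):
GGGGGG
GGYYYY
GGYYYY
GGYYYY
GGGGGG
GGGGGY
GWGGGG
GGGGGG
After op 6 fill(0,4,B) [34 cells changed]:
BBBBBB
BBYYYY
BBYYYY
BBYYYY
BBBBBB
BBBBBY
BWBBBB
BBBBBB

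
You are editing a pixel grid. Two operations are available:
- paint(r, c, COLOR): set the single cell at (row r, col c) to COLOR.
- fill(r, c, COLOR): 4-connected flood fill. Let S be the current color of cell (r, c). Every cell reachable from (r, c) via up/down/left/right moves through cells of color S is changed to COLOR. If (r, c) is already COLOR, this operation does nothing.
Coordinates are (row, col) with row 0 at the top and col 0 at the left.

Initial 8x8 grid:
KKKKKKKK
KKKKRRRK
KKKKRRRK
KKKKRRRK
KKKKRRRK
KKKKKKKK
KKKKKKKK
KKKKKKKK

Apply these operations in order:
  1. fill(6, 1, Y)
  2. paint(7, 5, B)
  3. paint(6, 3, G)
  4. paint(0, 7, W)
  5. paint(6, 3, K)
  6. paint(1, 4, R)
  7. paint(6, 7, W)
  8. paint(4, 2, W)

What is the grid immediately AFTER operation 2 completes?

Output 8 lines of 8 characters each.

Answer: YYYYYYYY
YYYYRRRY
YYYYRRRY
YYYYRRRY
YYYYRRRY
YYYYYYYY
YYYYYYYY
YYYYYBYY

Derivation:
After op 1 fill(6,1,Y) [52 cells changed]:
YYYYYYYY
YYYYRRRY
YYYYRRRY
YYYYRRRY
YYYYRRRY
YYYYYYYY
YYYYYYYY
YYYYYYYY
After op 2 paint(7,5,B):
YYYYYYYY
YYYYRRRY
YYYYRRRY
YYYYRRRY
YYYYRRRY
YYYYYYYY
YYYYYYYY
YYYYYBYY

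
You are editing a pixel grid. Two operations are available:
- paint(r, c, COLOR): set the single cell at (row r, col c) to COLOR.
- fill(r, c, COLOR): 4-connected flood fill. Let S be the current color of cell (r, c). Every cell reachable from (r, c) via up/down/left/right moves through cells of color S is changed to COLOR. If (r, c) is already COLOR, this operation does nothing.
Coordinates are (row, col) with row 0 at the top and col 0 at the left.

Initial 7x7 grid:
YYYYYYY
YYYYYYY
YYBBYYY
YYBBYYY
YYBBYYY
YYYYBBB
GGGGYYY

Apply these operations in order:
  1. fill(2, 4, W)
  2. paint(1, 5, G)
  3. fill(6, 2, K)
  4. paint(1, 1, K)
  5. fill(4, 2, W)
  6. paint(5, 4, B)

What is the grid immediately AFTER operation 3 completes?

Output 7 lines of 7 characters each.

Answer: WWWWWWW
WWWWWGW
WWBBWWW
WWBBWWW
WWBBWWW
WWWWBBB
KKKKYYY

Derivation:
After op 1 fill(2,4,W) [33 cells changed]:
WWWWWWW
WWWWWWW
WWBBWWW
WWBBWWW
WWBBWWW
WWWWBBB
GGGGYYY
After op 2 paint(1,5,G):
WWWWWWW
WWWWWGW
WWBBWWW
WWBBWWW
WWBBWWW
WWWWBBB
GGGGYYY
After op 3 fill(6,2,K) [4 cells changed]:
WWWWWWW
WWWWWGW
WWBBWWW
WWBBWWW
WWBBWWW
WWWWBBB
KKKKYYY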